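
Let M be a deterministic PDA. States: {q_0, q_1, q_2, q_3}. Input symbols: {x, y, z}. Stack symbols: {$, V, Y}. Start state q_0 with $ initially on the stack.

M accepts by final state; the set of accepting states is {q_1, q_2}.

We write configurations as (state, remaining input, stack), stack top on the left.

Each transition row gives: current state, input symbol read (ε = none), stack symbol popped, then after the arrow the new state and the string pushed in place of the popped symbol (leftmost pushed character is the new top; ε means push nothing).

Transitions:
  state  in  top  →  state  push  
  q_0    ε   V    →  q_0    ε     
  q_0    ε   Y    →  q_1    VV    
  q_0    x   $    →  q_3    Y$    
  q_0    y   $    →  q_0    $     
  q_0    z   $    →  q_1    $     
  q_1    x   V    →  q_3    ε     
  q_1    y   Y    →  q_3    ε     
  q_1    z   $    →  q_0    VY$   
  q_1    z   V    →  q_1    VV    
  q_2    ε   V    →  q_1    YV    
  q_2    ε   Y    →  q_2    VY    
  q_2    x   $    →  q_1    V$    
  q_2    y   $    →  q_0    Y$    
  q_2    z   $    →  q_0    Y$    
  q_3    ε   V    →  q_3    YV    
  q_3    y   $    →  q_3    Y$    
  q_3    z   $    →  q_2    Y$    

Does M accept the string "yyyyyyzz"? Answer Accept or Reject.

Accept

(q_0, yyyyyyzz, $)
  read y, top $: go to q_0, push $ → (q_0, yyyyyzz, $)
  read y, top $: go to q_0, push $ → (q_0, yyyyzz, $)
  read y, top $: go to q_0, push $ → (q_0, yyyzz, $)
  read y, top $: go to q_0, push $ → (q_0, yyzz, $)
  read y, top $: go to q_0, push $ → (q_0, yzz, $)
  read y, top $: go to q_0, push $ → (q_0, zz, $)
  read z, top $: go to q_1, push $ → (q_1, z, $)
  read z, top $: go to q_0, push VY$ → (q_0, ε, VY$)
  ε-move, top V: go to q_0, push ε → (q_0, ε, Y$)
  ε-move, top Y: go to q_1, push VV → (q_1, ε, VV$)
All input consumed; state q_1 ∈ F.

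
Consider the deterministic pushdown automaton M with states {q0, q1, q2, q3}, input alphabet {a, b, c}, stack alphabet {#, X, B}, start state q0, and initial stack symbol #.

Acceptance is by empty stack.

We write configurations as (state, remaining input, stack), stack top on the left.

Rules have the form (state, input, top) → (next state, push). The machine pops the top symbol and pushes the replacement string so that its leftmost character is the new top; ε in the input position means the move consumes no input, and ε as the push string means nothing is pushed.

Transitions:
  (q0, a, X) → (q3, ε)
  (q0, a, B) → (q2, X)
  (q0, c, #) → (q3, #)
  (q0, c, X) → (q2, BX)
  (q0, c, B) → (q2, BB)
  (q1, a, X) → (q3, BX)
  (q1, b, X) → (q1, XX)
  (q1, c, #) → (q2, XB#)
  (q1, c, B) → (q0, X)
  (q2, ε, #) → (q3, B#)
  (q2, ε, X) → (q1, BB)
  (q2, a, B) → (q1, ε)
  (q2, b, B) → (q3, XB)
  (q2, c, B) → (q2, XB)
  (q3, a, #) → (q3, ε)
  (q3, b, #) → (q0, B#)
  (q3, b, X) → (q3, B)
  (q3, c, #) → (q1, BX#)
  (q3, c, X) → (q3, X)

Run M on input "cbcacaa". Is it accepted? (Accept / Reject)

(q0, cbcacaa, #)
  read c, top #: go to q3, push # → (q3, bcacaa, #)
  read b, top #: go to q0, push B# → (q0, cacaa, B#)
  read c, top B: go to q2, push BB → (q2, acaa, BB#)
  read a, top B: go to q1, push ε → (q1, caa, B#)
  read c, top B: go to q0, push X → (q0, aa, X#)
  read a, top X: go to q3, push ε → (q3, a, #)
  read a, top #: go to q3, push ε → (q3, ε, ε)
All input consumed and the stack is empty.

Accept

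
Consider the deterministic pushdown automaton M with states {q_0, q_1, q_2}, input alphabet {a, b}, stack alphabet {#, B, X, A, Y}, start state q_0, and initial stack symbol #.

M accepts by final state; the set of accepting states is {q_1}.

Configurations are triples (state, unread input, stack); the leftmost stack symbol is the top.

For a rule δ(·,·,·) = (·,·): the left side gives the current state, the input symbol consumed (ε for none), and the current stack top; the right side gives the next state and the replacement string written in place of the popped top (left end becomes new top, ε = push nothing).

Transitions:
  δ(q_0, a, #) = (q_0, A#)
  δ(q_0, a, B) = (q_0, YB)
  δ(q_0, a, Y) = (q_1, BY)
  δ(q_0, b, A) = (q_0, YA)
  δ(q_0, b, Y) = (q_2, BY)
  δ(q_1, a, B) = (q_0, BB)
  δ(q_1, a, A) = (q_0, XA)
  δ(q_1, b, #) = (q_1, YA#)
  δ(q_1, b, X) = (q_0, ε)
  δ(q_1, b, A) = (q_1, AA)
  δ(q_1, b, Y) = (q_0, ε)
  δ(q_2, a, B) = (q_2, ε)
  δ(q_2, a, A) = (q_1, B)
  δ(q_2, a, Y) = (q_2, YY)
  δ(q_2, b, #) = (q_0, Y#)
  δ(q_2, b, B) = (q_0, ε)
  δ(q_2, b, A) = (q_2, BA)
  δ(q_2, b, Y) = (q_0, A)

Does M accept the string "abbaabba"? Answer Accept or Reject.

(q_0, abbaabba, #) ⊢ (q_0, bbaabba, A#) ⊢ (q_0, baabba, YA#) ⊢ (q_2, aabba, BYA#) ⊢ (q_2, abba, YA#) ⊢ (q_2, bba, YYA#) ⊢ (q_0, ba, AYA#) ⊢ (q_0, a, YAYA#) ⊢ (q_1, ε, BYAYA#)
All input consumed; state q_1 ∈ F.

Accept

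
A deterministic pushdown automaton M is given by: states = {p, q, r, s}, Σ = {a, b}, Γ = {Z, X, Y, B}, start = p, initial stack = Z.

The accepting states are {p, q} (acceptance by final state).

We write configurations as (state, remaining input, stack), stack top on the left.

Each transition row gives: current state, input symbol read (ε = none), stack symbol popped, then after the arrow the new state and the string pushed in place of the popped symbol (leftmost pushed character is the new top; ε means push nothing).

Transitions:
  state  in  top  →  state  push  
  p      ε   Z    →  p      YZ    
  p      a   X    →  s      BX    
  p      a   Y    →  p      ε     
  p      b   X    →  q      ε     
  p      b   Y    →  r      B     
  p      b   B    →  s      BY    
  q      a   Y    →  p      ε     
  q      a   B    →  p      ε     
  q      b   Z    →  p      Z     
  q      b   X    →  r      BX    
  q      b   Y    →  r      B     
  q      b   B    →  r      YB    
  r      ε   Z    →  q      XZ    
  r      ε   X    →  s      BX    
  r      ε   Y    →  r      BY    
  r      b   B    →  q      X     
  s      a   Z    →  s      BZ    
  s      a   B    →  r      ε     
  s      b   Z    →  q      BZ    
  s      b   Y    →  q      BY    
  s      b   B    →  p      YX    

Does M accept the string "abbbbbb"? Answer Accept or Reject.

Accept

(p, abbbbbb, Z)
  ε-move, top Z: go to p, push YZ → (p, abbbbbb, YZ)
  read a, top Y: go to p, push ε → (p, bbbbbb, Z)
  ε-move, top Z: go to p, push YZ → (p, bbbbbb, YZ)
  read b, top Y: go to r, push B → (r, bbbbb, BZ)
  read b, top B: go to q, push X → (q, bbbb, XZ)
  read b, top X: go to r, push BX → (r, bbb, BXZ)
  read b, top B: go to q, push X → (q, bb, XXZ)
  read b, top X: go to r, push BX → (r, b, BXXZ)
  read b, top B: go to q, push X → (q, ε, XXXZ)
All input consumed; state q ∈ F.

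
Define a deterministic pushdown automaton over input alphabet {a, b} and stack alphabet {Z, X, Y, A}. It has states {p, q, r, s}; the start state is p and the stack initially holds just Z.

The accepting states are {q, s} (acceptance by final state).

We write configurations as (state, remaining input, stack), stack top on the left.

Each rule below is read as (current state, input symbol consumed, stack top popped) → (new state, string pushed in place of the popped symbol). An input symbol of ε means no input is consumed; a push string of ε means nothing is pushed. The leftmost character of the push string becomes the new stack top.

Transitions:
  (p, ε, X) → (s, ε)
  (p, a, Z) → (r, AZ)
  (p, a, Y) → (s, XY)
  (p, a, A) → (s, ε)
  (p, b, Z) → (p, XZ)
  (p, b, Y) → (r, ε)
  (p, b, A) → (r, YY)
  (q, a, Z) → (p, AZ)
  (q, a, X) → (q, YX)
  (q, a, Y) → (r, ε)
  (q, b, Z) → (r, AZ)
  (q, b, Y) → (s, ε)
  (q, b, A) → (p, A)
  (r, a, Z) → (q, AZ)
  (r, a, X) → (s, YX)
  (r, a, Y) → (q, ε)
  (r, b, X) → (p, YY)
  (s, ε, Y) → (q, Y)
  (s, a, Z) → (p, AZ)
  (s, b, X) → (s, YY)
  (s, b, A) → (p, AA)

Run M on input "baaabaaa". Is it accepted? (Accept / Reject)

(p, baaabaaa, Z)
  read b, top Z: go to p, push XZ → (p, aaabaaa, XZ)
  ε-move, top X: go to s, push ε → (s, aaabaaa, Z)
  read a, top Z: go to p, push AZ → (p, aabaaa, AZ)
  read a, top A: go to s, push ε → (s, abaaa, Z)
  read a, top Z: go to p, push AZ → (p, baaa, AZ)
  read b, top A: go to r, push YY → (r, aaa, YYZ)
  read a, top Y: go to q, push ε → (q, aa, YZ)
  read a, top Y: go to r, push ε → (r, a, Z)
  read a, top Z: go to q, push AZ → (q, ε, AZ)
All input consumed; state q ∈ F.

Accept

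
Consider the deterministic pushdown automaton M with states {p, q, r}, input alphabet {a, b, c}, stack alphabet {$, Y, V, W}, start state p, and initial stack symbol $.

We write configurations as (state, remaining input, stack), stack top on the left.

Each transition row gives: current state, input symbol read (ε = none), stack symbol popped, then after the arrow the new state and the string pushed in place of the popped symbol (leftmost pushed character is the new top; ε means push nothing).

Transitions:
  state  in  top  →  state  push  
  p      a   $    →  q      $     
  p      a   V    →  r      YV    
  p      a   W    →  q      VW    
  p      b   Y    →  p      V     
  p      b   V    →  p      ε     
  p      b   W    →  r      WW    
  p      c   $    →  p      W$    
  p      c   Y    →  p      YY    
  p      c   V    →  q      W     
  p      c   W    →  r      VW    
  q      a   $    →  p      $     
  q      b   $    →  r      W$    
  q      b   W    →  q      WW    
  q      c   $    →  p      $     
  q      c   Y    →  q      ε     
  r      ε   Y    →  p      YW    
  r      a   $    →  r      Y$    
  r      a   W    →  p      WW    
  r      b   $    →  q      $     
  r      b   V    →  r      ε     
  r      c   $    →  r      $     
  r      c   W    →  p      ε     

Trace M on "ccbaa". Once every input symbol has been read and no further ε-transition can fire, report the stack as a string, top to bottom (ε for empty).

(p, ccbaa, $) ⊢ (p, cbaa, W$) ⊢ (r, baa, VW$) ⊢ (r, aa, W$) ⊢ (p, a, WW$) ⊢ (q, ε, VWW$)
All input consumed in state q with stack VWW$.

VWW$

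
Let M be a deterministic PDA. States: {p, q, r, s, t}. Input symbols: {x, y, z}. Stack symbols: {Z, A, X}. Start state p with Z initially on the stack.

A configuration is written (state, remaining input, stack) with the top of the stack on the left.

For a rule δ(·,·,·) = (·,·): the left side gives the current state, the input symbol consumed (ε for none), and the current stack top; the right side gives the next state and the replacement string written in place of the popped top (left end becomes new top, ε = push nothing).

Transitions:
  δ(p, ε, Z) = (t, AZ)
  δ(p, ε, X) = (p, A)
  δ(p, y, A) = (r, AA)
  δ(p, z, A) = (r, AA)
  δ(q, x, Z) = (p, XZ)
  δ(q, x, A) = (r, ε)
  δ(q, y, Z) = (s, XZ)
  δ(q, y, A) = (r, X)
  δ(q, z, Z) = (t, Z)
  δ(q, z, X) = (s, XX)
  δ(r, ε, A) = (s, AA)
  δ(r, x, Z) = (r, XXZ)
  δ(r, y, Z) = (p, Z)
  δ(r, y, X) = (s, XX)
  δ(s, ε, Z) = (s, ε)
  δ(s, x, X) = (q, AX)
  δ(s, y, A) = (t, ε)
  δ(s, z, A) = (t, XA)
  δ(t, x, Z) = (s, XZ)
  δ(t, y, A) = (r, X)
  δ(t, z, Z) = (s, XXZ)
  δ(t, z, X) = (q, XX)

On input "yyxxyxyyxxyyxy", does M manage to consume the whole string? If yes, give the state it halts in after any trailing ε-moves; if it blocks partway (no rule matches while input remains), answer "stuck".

stuck

(p, yyxxyxyyxxyyxy, Z)
  ε-move, top Z: go to t, push AZ → (t, yyxxyxyyxxyyxy, AZ)
  read y, top A: go to r, push X → (r, yxxyxyyxxyyxy, XZ)
  read y, top X: go to s, push XX → (s, xxyxyyxxyyxy, XXZ)
  read x, top X: go to q, push AX → (q, xyxyyxxyyxy, AXXZ)
  read x, top A: go to r, push ε → (r, yxyyxxyyxy, XXZ)
  read y, top X: go to s, push XX → (s, xyyxxyyxy, XXXZ)
  read x, top X: go to q, push AX → (q, yyxxyyxy, AXXXZ)
  read y, top A: go to r, push X → (r, yxxyyxy, XXXXZ)
  read y, top X: go to s, push XX → (s, xxyyxy, XXXXXZ)
  read x, top X: go to q, push AX → (q, xyyxy, AXXXXXZ)
  read x, top A: go to r, push ε → (r, yyxy, XXXXXZ)
  read y, top X: go to s, push XX → (s, yxy, XXXXXXZ)
No transition for (s, y, top X); M blocks with input yxy remaining.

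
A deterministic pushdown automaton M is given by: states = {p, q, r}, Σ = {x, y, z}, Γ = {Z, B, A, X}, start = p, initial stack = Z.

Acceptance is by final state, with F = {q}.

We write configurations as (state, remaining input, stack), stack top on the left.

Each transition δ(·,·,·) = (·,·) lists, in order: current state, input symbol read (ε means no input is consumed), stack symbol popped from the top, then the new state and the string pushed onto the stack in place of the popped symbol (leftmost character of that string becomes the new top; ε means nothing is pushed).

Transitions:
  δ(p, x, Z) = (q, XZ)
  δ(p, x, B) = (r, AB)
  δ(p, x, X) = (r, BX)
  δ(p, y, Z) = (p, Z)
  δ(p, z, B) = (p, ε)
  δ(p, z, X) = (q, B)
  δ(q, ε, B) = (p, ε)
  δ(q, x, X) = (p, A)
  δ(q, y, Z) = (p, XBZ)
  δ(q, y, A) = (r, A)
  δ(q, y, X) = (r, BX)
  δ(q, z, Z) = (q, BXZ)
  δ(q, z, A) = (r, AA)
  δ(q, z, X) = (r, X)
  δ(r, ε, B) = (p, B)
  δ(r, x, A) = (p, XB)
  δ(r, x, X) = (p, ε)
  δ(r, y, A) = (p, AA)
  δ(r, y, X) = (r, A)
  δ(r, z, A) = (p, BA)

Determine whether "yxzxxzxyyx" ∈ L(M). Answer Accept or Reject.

(p, yxzxxzxyyx, Z)
  read y, top Z: go to p, push Z → (p, xzxxzxyyx, Z)
  read x, top Z: go to q, push XZ → (q, zxxzxyyx, XZ)
  read z, top X: go to r, push X → (r, xxzxyyx, XZ)
  read x, top X: go to p, push ε → (p, xzxyyx, Z)
  read x, top Z: go to q, push XZ → (q, zxyyx, XZ)
  read z, top X: go to r, push X → (r, xyyx, XZ)
  read x, top X: go to p, push ε → (p, yyx, Z)
  read y, top Z: go to p, push Z → (p, yx, Z)
  read y, top Z: go to p, push Z → (p, x, Z)
  read x, top Z: go to q, push XZ → (q, ε, XZ)
All input consumed; state q ∈ F.

Accept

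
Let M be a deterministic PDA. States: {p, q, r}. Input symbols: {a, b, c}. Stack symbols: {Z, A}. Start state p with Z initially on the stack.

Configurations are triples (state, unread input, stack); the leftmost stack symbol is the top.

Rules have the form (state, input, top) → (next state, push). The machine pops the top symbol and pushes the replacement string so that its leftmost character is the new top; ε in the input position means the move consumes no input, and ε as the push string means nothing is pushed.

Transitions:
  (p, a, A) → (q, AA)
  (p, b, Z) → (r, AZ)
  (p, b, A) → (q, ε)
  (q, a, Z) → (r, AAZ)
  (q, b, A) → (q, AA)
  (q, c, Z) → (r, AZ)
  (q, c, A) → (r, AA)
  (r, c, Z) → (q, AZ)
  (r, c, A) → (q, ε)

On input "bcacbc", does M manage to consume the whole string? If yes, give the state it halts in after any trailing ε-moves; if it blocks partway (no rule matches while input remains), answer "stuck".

r

(p, bcacbc, Z)
  read b, top Z: go to r, push AZ → (r, cacbc, AZ)
  read c, top A: go to q, push ε → (q, acbc, Z)
  read a, top Z: go to r, push AAZ → (r, cbc, AAZ)
  read c, top A: go to q, push ε → (q, bc, AZ)
  read b, top A: go to q, push AA → (q, c, AAZ)
  read c, top A: go to r, push AA → (r, ε, AAAZ)
All input consumed; M is in state r.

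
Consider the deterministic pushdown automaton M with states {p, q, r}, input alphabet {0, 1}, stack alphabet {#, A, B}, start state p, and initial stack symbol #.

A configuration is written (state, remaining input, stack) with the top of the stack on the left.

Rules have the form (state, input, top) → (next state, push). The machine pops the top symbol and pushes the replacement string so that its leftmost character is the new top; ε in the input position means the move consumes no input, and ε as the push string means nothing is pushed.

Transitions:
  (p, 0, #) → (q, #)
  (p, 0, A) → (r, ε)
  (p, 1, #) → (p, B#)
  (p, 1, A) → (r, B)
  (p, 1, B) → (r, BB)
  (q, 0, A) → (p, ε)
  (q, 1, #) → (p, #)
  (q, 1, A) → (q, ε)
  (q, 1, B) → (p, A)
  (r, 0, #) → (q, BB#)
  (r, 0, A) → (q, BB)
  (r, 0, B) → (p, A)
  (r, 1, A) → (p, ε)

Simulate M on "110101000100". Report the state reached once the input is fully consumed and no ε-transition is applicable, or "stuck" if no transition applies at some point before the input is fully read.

r

(p, 110101000100, #)
  read 1, top #: go to p, push B# → (p, 10101000100, B#)
  read 1, top B: go to r, push BB → (r, 0101000100, BB#)
  read 0, top B: go to p, push A → (p, 101000100, AB#)
  read 1, top A: go to r, push B → (r, 01000100, BB#)
  read 0, top B: go to p, push A → (p, 1000100, AB#)
  read 1, top A: go to r, push B → (r, 000100, BB#)
  read 0, top B: go to p, push A → (p, 00100, AB#)
  read 0, top A: go to r, push ε → (r, 0100, B#)
  read 0, top B: go to p, push A → (p, 100, A#)
  read 1, top A: go to r, push B → (r, 00, B#)
  read 0, top B: go to p, push A → (p, 0, A#)
  read 0, top A: go to r, push ε → (r, ε, #)
All input consumed; M is in state r.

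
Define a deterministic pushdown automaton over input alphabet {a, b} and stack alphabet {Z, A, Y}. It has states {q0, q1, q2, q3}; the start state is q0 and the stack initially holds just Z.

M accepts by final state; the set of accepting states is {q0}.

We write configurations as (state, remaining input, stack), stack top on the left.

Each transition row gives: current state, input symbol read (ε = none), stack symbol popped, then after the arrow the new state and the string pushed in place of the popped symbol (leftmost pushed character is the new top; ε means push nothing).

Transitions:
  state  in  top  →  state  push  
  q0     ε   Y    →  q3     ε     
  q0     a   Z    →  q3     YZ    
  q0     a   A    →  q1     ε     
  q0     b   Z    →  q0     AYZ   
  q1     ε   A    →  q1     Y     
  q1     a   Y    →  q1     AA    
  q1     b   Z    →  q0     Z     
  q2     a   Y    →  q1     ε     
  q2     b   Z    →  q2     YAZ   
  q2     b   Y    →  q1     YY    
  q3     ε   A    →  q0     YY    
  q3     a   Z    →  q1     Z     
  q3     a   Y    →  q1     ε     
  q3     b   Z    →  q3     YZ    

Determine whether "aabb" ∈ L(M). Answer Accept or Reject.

Accept

(q0, aabb, Z)
  read a, top Z: go to q3, push YZ → (q3, abb, YZ)
  read a, top Y: go to q1, push ε → (q1, bb, Z)
  read b, top Z: go to q0, push Z → (q0, b, Z)
  read b, top Z: go to q0, push AYZ → (q0, ε, AYZ)
All input consumed; state q0 ∈ F.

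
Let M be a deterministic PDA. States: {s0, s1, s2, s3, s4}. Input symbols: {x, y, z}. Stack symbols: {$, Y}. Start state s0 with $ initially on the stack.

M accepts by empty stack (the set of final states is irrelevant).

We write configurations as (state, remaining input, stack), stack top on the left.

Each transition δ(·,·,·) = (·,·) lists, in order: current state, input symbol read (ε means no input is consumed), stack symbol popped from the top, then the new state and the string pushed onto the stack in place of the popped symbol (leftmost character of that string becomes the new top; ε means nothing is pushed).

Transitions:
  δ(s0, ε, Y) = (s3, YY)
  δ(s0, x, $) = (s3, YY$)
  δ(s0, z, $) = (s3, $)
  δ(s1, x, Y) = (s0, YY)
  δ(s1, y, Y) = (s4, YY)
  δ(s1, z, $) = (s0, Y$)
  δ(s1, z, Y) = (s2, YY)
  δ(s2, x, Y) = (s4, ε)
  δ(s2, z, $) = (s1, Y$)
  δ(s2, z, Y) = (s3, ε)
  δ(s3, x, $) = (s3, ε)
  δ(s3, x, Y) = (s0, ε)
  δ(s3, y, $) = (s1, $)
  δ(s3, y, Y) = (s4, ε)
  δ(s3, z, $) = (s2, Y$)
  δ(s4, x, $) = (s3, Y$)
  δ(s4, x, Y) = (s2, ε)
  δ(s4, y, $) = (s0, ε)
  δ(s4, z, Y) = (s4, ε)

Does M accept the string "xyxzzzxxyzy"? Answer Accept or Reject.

(s0, xyxzzzxxyzy, $)
  read x, top $: go to s3, push YY$ → (s3, yxzzzxxyzy, YY$)
  read y, top Y: go to s4, push ε → (s4, xzzzxxyzy, Y$)
  read x, top Y: go to s2, push ε → (s2, zzzxxyzy, $)
  read z, top $: go to s1, push Y$ → (s1, zzxxyzy, Y$)
  read z, top Y: go to s2, push YY → (s2, zxxyzy, YY$)
  read z, top Y: go to s3, push ε → (s3, xxyzy, Y$)
  read x, top Y: go to s0, push ε → (s0, xyzy, $)
  read x, top $: go to s3, push YY$ → (s3, yzy, YY$)
  read y, top Y: go to s4, push ε → (s4, zy, Y$)
  read z, top Y: go to s4, push ε → (s4, y, $)
  read y, top $: go to s0, push ε → (s0, ε, ε)
All input consumed and the stack is empty.

Accept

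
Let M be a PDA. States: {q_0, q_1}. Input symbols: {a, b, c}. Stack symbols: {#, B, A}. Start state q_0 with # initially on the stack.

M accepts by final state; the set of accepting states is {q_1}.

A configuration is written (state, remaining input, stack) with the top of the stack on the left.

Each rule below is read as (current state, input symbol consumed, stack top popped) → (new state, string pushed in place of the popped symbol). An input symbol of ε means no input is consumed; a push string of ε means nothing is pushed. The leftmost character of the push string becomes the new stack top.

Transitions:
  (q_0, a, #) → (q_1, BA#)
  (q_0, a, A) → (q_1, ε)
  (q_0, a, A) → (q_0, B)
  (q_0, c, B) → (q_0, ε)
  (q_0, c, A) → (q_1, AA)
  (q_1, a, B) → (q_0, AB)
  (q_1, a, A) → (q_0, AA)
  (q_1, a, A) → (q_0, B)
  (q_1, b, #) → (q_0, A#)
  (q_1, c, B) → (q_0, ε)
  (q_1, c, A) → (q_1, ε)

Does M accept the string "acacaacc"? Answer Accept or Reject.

One accepting computation: (q_0, acacaacc, #) ⊢ (q_1, cacaacc, BA#) ⊢ (q_0, acaacc, A#) ⊢ (q_0, caacc, B#) ⊢ (q_0, aacc, #) ⊢ (q_1, acc, BA#) ⊢ (q_0, cc, ABA#) ⊢ (q_1, c, AABA#) ⊢ (q_1, ε, ABA#)
All input consumed and state q_1 ∈ F.

Accept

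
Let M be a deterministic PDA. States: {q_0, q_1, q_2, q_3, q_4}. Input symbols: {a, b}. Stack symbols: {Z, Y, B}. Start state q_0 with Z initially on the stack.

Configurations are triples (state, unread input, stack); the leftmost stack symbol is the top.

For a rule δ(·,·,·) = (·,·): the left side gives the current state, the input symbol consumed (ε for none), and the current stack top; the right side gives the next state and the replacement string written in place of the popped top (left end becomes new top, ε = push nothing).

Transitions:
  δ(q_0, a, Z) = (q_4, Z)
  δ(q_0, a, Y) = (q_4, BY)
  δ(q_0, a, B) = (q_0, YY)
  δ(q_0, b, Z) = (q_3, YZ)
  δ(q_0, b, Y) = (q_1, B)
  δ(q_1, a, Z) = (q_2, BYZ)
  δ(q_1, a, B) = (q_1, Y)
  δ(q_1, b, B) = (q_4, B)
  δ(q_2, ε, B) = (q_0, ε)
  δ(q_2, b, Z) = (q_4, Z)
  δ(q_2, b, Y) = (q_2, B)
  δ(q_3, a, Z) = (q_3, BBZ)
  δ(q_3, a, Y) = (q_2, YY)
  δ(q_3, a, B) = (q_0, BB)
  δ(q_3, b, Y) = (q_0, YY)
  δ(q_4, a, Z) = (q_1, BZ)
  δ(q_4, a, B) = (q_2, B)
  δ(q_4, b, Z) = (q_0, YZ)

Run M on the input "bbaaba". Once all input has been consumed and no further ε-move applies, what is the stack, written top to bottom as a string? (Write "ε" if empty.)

(q_0, bbaaba, Z) ⊢ (q_3, baaba, YZ) ⊢ (q_0, aaba, YYZ) ⊢ (q_4, aba, BYYZ) ⊢ (q_2, ba, BYYZ) ⊢ (q_0, ba, YYZ) ⊢ (q_1, a, BYZ) ⊢ (q_1, ε, YYZ)
All input consumed in state q_1 with stack YYZ.

YYZ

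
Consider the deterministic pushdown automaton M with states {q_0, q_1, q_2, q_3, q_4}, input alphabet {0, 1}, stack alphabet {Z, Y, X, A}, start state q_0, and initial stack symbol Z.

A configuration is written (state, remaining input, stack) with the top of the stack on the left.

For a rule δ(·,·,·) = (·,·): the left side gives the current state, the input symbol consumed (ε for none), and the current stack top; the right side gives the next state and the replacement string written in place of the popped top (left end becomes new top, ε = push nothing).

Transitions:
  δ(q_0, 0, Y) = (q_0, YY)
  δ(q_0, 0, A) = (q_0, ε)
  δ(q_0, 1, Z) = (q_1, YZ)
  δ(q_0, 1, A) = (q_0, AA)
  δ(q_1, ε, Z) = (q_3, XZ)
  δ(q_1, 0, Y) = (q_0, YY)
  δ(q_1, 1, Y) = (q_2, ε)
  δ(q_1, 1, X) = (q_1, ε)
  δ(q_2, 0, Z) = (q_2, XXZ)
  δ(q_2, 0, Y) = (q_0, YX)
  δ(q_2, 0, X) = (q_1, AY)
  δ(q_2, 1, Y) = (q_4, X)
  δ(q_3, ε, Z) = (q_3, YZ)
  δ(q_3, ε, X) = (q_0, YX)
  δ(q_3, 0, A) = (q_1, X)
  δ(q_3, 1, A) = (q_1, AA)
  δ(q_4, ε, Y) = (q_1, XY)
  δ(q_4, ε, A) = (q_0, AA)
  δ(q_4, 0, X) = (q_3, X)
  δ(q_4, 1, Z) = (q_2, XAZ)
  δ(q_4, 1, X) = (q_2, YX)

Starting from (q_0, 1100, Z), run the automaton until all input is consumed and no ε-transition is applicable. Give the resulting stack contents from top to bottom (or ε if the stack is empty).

AYXZ

(q_0, 1100, Z) ⊢ (q_1, 100, YZ) ⊢ (q_2, 00, Z) ⊢ (q_2, 0, XXZ) ⊢ (q_1, ε, AYXZ)
All input consumed in state q_1 with stack AYXZ.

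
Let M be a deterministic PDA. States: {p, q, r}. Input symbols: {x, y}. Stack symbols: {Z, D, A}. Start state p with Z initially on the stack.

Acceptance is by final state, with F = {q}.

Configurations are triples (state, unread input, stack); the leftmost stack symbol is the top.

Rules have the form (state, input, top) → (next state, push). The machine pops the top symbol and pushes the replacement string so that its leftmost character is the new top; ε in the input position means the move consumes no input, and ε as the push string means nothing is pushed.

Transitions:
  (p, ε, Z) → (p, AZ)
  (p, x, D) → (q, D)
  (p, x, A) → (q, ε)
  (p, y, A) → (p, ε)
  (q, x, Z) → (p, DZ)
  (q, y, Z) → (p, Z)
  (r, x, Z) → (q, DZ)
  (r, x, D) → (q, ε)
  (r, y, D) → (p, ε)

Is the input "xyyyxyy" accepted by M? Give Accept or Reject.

(p, xyyyxyy, Z) ⊢ (p, xyyyxyy, AZ) ⊢ (q, yyyxyy, Z) ⊢ (p, yyxyy, Z) ⊢ (p, yyxyy, AZ) ⊢ (p, yxyy, Z) ⊢ (p, yxyy, AZ) ⊢ (p, xyy, Z) ⊢ (p, xyy, AZ) ⊢ (q, yy, Z) ⊢ (p, y, Z) ⊢ (p, y, AZ) ⊢ (p, ε, Z) ⊢ (p, ε, AZ)
All input consumed; state p ∉ F and no further ε-move applies.

Reject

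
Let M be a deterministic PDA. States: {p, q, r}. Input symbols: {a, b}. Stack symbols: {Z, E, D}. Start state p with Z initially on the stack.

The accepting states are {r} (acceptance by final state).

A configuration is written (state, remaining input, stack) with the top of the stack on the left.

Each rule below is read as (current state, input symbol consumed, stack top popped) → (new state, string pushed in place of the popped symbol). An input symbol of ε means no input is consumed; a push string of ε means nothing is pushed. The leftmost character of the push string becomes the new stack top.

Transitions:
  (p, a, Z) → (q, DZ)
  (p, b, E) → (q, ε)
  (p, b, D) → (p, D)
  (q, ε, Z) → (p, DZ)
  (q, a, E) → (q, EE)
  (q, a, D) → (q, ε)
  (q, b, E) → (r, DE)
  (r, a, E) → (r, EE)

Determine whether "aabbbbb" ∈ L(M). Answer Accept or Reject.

Reject

(p, aabbbbb, Z) ⊢ (q, abbbbb, DZ) ⊢ (q, bbbbb, Z) ⊢ (p, bbbbb, DZ) ⊢ (p, bbbb, DZ) ⊢ (p, bbb, DZ) ⊢ (p, bb, DZ) ⊢ (p, b, DZ) ⊢ (p, ε, DZ)
All input consumed; state p ∉ F and no further ε-move applies.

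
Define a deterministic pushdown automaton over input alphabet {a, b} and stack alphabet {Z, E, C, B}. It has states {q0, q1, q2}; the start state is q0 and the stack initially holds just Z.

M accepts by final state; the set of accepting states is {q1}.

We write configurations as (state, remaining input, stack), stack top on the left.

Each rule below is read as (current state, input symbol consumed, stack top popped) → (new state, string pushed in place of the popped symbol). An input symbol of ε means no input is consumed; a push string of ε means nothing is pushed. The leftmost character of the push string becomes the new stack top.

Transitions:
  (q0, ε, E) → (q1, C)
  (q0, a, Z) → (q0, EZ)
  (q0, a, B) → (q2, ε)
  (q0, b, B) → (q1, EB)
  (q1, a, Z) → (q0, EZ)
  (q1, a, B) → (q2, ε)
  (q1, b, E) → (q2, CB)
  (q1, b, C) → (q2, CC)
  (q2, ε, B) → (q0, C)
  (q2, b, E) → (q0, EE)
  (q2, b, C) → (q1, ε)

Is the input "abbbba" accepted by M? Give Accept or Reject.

(q0, abbbba, Z) ⊢ (q0, bbbba, EZ) ⊢ (q1, bbbba, CZ) ⊢ (q2, bbba, CCZ) ⊢ (q1, bba, CZ) ⊢ (q2, ba, CCZ) ⊢ (q1, a, CZ)
No transition applies at (q1, a, CZ); input not fully consumed.

Reject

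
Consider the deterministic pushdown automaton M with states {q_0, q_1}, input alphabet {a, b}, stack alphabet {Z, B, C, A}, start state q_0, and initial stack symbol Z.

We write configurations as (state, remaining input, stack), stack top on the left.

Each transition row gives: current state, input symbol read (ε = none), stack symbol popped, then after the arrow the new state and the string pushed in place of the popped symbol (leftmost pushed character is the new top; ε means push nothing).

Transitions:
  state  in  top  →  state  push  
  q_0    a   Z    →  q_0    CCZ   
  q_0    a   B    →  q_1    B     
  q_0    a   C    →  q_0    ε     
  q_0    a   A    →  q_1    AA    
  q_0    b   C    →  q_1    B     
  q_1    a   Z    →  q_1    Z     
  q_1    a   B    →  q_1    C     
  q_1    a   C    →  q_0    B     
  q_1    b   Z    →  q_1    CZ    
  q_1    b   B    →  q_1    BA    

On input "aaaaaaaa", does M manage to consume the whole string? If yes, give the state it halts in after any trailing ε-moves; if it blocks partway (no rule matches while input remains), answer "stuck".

q_0

(q_0, aaaaaaaa, Z)
  read a, top Z: go to q_0, push CCZ → (q_0, aaaaaaa, CCZ)
  read a, top C: go to q_0, push ε → (q_0, aaaaaa, CZ)
  read a, top C: go to q_0, push ε → (q_0, aaaaa, Z)
  read a, top Z: go to q_0, push CCZ → (q_0, aaaa, CCZ)
  read a, top C: go to q_0, push ε → (q_0, aaa, CZ)
  read a, top C: go to q_0, push ε → (q_0, aa, Z)
  read a, top Z: go to q_0, push CCZ → (q_0, a, CCZ)
  read a, top C: go to q_0, push ε → (q_0, ε, CZ)
All input consumed; M is in state q_0.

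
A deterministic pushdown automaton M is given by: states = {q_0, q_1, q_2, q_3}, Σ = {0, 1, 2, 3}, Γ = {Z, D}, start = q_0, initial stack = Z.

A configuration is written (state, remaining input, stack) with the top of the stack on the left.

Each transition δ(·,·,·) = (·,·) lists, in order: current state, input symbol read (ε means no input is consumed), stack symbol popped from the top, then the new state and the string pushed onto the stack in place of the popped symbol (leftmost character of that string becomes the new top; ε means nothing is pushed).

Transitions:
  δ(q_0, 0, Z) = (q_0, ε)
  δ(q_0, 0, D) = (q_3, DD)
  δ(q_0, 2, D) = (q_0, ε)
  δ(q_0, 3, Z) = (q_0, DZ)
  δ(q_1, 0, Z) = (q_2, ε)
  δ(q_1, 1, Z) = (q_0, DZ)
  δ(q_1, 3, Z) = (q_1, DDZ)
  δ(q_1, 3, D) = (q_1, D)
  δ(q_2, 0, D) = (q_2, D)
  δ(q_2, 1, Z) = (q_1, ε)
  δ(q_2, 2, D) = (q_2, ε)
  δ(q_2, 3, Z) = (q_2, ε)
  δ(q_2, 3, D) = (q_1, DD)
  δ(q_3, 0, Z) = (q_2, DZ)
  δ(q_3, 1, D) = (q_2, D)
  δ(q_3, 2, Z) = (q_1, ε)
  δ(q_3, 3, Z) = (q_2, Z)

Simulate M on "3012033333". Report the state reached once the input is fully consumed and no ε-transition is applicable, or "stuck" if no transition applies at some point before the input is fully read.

(q_0, 3012033333, Z)
  read 3, top Z: go to q_0, push DZ → (q_0, 012033333, DZ)
  read 0, top D: go to q_3, push DD → (q_3, 12033333, DDZ)
  read 1, top D: go to q_2, push D → (q_2, 2033333, DDZ)
  read 2, top D: go to q_2, push ε → (q_2, 033333, DZ)
  read 0, top D: go to q_2, push D → (q_2, 33333, DZ)
  read 3, top D: go to q_1, push DD → (q_1, 3333, DDZ)
  read 3, top D: go to q_1, push D → (q_1, 333, DDZ)
  read 3, top D: go to q_1, push D → (q_1, 33, DDZ)
  read 3, top D: go to q_1, push D → (q_1, 3, DDZ)
  read 3, top D: go to q_1, push D → (q_1, ε, DDZ)
All input consumed; M is in state q_1.

q_1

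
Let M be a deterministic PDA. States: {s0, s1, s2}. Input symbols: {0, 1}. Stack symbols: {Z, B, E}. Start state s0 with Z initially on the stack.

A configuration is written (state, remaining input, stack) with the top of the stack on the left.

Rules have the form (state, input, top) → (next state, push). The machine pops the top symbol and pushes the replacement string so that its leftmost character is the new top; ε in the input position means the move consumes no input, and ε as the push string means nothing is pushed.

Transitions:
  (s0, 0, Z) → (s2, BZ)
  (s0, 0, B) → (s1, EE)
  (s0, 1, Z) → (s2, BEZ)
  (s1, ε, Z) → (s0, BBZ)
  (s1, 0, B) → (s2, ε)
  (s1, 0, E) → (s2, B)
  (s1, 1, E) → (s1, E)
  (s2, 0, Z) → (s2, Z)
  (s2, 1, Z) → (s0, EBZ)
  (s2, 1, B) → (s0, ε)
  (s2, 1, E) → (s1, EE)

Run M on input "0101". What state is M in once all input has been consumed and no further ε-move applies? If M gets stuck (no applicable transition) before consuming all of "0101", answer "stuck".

(s0, 0101, Z) ⊢ (s2, 101, BZ) ⊢ (s0, 01, Z) ⊢ (s2, 1, BZ) ⊢ (s0, ε, Z)
All input consumed; M is in state s0.

s0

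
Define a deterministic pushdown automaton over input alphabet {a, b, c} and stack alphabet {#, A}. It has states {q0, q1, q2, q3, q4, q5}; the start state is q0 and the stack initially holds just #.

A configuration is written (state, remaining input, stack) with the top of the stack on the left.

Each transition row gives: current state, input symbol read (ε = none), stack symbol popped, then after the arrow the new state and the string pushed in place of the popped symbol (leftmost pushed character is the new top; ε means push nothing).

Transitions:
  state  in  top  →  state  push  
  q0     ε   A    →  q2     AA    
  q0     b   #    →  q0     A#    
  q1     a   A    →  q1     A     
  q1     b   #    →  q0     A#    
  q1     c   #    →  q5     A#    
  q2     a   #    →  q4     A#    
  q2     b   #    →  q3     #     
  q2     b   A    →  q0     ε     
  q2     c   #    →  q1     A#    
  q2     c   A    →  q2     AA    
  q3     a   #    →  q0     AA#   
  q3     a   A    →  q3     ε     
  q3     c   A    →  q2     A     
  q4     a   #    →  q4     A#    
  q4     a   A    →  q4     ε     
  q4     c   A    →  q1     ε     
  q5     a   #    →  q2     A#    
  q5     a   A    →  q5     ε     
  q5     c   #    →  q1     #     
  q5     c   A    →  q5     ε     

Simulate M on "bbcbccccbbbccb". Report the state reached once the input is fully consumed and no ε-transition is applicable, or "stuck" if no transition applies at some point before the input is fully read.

(q0, bbcbccccbbbccb, #) ⊢ (q0, bcbccccbbbccb, A#) ⊢ (q2, bcbccccbbbccb, AA#) ⊢ (q0, cbccccbbbccb, A#) ⊢ (q2, cbccccbbbccb, AA#) ⊢ (q2, bccccbbbccb, AAA#) ⊢ (q0, ccccbbbccb, AA#) ⊢ (q2, ccccbbbccb, AAA#) ⊢ (q2, cccbbbccb, AAAA#) ⊢ (q2, ccbbbccb, AAAAA#) ⊢ (q2, cbbbccb, AAAAAA#) ⊢ (q2, bbbccb, AAAAAAA#) ⊢ (q0, bbccb, AAAAAA#) ⊢ (q2, bbccb, AAAAAAA#) ⊢ (q0, bccb, AAAAAA#) ⊢ (q2, bccb, AAAAAAA#) ⊢ (q0, ccb, AAAAAA#) ⊢ (q2, ccb, AAAAAAA#) ⊢ (q2, cb, AAAAAAAA#) ⊢ (q2, b, AAAAAAAAA#) ⊢ (q0, ε, AAAAAAAA#) ⊢ (q2, ε, AAAAAAAAA#)
All input consumed; M is in state q2.

q2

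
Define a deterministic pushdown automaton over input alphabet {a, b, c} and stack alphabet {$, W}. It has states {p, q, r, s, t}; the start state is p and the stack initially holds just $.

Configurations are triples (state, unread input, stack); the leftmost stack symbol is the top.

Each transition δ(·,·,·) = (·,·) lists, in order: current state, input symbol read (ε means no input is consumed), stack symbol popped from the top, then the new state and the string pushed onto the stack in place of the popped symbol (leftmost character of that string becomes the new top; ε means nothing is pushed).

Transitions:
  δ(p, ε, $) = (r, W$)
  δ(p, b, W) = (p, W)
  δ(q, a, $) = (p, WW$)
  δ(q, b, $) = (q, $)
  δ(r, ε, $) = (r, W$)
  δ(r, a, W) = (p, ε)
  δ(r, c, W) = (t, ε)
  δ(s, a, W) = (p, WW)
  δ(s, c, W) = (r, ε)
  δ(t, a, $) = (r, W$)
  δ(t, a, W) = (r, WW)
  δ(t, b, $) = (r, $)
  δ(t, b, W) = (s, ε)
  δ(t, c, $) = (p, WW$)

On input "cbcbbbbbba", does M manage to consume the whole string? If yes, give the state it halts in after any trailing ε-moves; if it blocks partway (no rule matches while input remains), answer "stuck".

(p, cbcbbbbbba, $)
  ε-move, top $: go to r, push W$ → (r, cbcbbbbbba, W$)
  read c, top W: go to t, push ε → (t, bcbbbbbba, $)
  read b, top $: go to r, push $ → (r, cbbbbbba, $)
  ε-move, top $: go to r, push W$ → (r, cbbbbbba, W$)
  read c, top W: go to t, push ε → (t, bbbbbba, $)
  read b, top $: go to r, push $ → (r, bbbbba, $)
  ε-move, top $: go to r, push W$ → (r, bbbbba, W$)
No transition for (r, b, top W); M blocks with input bbbbba remaining.

stuck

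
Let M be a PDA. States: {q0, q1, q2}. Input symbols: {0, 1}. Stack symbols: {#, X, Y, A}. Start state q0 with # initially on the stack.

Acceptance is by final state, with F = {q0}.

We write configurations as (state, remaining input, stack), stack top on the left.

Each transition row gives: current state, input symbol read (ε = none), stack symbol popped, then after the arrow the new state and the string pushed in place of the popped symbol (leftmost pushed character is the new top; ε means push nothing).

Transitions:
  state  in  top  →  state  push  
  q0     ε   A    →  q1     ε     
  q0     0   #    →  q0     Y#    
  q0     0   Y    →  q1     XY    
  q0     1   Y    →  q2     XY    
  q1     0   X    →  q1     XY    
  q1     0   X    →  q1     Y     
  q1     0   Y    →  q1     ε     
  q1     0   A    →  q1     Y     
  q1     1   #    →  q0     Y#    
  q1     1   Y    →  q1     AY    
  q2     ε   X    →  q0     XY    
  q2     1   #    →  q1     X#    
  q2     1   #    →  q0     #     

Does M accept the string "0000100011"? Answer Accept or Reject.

One accepting computation: (q0, 0000100011, #) ⊢ (q0, 000100011, Y#) ⊢ (q1, 00100011, XY#) ⊢ (q1, 0100011, YY#) ⊢ (q1, 100011, Y#) ⊢ (q1, 00011, AY#) ⊢ (q1, 0011, YY#) ⊢ (q1, 011, Y#) ⊢ (q1, 11, #) ⊢ (q0, 1, Y#) ⊢ (q2, ε, XY#) ⊢ (q0, ε, XYY#)
All input consumed and state q0 ∈ F.

Accept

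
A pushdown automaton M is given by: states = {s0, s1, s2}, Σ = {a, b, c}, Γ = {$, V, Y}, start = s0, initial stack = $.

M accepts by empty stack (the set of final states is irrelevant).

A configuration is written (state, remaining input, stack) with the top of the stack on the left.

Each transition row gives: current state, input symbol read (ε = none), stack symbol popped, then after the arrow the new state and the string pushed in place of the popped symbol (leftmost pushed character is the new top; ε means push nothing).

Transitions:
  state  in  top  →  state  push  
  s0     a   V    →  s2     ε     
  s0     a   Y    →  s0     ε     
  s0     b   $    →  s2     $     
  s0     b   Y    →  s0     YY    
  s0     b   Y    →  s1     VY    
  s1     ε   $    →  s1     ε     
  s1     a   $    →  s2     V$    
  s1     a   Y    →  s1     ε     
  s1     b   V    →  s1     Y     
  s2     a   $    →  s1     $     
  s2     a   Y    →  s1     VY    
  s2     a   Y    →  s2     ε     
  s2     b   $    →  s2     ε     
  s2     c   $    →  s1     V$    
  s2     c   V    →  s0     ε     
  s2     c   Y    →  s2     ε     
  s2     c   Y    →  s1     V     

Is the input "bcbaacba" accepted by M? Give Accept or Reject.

Accept

One accepting computation: (s0, bcbaacba, $) ⊢ (s2, cbaacba, $) ⊢ (s1, baacba, V$) ⊢ (s1, aacba, Y$) ⊢ (s1, acba, $) ⊢ (s2, cba, V$) ⊢ (s0, ba, $) ⊢ (s2, a, $) ⊢ (s1, ε, $) ⊢ (s1, ε, ε)
All input consumed and the stack is empty.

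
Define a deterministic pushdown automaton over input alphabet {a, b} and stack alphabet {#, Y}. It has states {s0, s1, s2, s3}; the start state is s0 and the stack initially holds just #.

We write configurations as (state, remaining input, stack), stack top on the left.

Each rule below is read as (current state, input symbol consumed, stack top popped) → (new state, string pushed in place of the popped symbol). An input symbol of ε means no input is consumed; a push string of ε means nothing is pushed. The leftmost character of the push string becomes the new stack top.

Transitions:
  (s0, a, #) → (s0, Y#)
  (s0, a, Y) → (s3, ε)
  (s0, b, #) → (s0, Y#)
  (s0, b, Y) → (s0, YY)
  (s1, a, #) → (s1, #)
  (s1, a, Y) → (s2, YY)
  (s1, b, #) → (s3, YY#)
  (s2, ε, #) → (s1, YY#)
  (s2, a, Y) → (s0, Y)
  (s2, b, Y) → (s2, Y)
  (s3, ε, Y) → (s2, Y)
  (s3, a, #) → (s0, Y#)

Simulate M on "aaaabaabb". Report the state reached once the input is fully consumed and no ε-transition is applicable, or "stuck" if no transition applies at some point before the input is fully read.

stuck

(s0, aaaabaabb, #) ⊢ (s0, aaabaabb, Y#) ⊢ (s3, aabaabb, #) ⊢ (s0, abaabb, Y#) ⊢ (s3, baabb, #)
No transition for (s3, b, top #); M blocks with input baabb remaining.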